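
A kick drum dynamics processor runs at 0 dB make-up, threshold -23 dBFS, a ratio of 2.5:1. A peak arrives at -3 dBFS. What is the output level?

The input is 20 dB above the -23 dBFS threshold.
The 20 dB excess becomes 8 dB after 2.5:1 reduction.
So the level is -23 + 8 = -15 dBFS.

-15 dBFS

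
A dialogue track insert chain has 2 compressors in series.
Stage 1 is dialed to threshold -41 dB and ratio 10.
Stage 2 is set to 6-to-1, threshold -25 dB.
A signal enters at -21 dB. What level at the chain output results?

-39 dB

Stage 1: overshoot 20 dB → 20/10 = 2 dB → -39 dB.
Stage 2: -39 dB is at or below the -25 dB threshold — no compression; output -39 dB.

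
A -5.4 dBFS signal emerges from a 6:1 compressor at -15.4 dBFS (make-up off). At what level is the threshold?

Input is 12 dB above T (since output overshoot × R = input overshoot: (-15.4 − T)·6 = -5.4 − T gives T = -17.4 dBFS).
Check: -17.4 + (-5.4 − (-17.4))/6 = -17.4 + 2 = -15.4 dBFS. ✓

-17.4 dBFS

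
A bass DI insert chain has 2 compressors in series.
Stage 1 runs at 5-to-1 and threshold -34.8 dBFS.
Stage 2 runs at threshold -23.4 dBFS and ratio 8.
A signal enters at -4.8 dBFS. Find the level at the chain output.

-28.8 dBFS

Stage 1: overshoot 30 dB → 30/5 = 6 dB → -28.8 dBFS.
Stage 2: -28.8 dBFS ≤ -23.4 dBFS, so stage 2 doesn't engage; output -28.8 dBFS.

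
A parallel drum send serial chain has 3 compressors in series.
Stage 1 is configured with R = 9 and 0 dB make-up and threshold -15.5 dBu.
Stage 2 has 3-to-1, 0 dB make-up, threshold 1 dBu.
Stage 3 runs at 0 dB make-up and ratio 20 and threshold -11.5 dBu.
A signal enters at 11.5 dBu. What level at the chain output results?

-12.5 dBu

Stage 1: 27 dB above -15.5 dBu, reduced 9:1 to 3 dB above → -12.5 dBu.
Stage 2: -12.5 dBu is at or below the 1 dBu threshold — no compression; output -12.5 dBu.
Stage 3: -12.5 dBu ≤ -11.5 dBu, so stage 3 doesn't engage; output -12.5 dBu.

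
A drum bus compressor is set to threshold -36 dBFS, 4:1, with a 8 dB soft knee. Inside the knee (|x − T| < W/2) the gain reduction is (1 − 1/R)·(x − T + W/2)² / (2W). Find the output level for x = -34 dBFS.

-35.6875 dBFS

x − T + W/2 = -34 − (-36) + 4 = 6.
GR = (1 − 1/4) × 6² / 16 = 0.75 × 36 / 16 = 1.6875 dB.
Output = -34 − 1.6875 = -35.6875 dBFS.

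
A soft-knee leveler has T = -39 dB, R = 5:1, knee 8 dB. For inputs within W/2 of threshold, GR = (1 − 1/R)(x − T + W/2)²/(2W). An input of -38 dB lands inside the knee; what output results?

x − T + W/2 = -38 − (-39) + 4 = 5.
GR = (1 − 1/5) × 5² / 16 = 0.8 × 25 / 16 = 1.25 dB.
Output = -38 − 1.25 = -39.25 dB.

-39.25 dB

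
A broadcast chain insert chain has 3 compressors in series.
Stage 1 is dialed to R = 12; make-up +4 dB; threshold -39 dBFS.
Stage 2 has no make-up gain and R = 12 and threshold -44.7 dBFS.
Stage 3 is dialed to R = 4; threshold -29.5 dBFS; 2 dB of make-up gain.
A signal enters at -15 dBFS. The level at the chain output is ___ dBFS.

Stage 1: -15 dBFS is 24 dB over -39 dBFS; at 12:1 that becomes 2 dB over, giving -37 dBFS; +4 dB make-up → -33 dBFS.
Stage 2: overshoot 11.7 dB → 11.7/12 = 0.975 dB → -43.725 dBFS.
Stage 3: -43.725 dBFS is at or below the -29.5 dBFS threshold — no compression; make-up brings it to -41.725 dBFS.

-41.725 dBFS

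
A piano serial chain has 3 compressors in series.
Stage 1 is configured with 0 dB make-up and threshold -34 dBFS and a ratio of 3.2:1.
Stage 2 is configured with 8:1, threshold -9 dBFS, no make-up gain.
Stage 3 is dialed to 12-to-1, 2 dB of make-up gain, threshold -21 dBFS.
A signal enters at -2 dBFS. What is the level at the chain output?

-22 dBFS

Stage 1: overshoot 32 dB → 32/3.2 = 10 dB → -24 dBFS.
Stage 2: -24 dBFS is at or below the -9 dBFS threshold — no compression; output -24 dBFS.
Stage 3: -24 dBFS is at or below the -21 dBFS threshold — no compression; make-up brings it to -22 dBFS.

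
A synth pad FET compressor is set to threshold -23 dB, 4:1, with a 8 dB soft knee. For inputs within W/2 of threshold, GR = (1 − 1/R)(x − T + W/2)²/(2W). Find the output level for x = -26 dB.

x − T + W/2 = -26 − (-23) + 4 = 1.
GR = (1 − 1/4) × 1² / 16 = 0.75 × 1 / 16 = 0.046875 dB.
Output = -26 − 0.046875 = -26.046875 dB.

-26.046875 dB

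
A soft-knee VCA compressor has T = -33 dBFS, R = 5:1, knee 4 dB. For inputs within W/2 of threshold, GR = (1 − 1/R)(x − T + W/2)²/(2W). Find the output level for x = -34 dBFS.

-34.1 dBFS

x − T + W/2 = -34 − (-33) + 2 = 1.
GR = (1 − 1/5) × 1² / 8 = 0.8 × 1 / 8 = 0.1 dB.
Output = -34 − 0.1 = -34.1 dBFS.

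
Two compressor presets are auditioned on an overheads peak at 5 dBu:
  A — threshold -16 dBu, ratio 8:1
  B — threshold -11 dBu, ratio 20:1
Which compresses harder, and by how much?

A: GR = 21 − 21/8 = 18.375 dB.
B: GR = 16 − 16/20 = 15.2 dB.
A reduces 3.175 dB more.

A, by 3.175 dB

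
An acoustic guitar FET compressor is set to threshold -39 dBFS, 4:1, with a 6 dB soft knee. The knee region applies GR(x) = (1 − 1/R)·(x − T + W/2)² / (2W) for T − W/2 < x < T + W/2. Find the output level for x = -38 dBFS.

-39 dBFS

x − T + W/2 = -38 − (-39) + 3 = 4.
GR = (1 − 1/4) × 4² / 12 = 0.75 × 16 / 12 = 1 dB.
Output = -38 − 1 = -39 dBFS.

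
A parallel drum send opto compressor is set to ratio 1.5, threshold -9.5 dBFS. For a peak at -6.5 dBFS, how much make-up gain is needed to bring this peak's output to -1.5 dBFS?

Without make-up, output = threshold + overshoot/1.5 = -9.5 + 2 = -7.5 dBFS.
Gap to target: 6 dB.

6 dB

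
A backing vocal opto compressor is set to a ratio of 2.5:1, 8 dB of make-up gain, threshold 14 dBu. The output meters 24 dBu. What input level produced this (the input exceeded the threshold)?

Remove make-up: 24 − 8 = 16 dBu.
Post-compression overshoot = 16 − 14 = 2 dB.
Before 2.5:1 compression the overshoot was 2 × 2.5 = 5 dB, so input = 14 + 5 = 19 dBu.

19 dBu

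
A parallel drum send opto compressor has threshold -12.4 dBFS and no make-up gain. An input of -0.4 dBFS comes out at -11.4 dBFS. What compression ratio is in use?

12:1

Input overshoot = -0.4 − (-12.4) = 12 dB; output overshoot = -11.4 − (-12.4) = 1 dB.
Ratio = 12 / 1 = 12.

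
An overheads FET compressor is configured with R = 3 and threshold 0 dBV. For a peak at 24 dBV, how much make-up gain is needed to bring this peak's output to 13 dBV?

Without make-up, output = threshold + overshoot/3 = 0 + 8 = 8 dBV.
Gap to target: 5 dB.

5 dB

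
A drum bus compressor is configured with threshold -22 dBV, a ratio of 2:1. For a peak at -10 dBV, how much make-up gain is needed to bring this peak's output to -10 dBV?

Overshoot 12 dB → 12/2 = 6 dB after compression, so the compressed level is -22 + 6 = -16 dBV.
Make-up = target − compressed = -10 − (-16) = 6 dB.

6 dB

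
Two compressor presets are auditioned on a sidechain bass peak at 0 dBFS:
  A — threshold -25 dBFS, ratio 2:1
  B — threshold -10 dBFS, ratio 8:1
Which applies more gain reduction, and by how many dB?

A: overshoot 25 dB → output overshoot 12.5 dB → GR 12.5 dB.
B: overshoot 10 dB → output overshoot 1.25 dB → GR 8.75 dB.
A applies 3.75 dB more gain reduction.

A, by 3.75 dB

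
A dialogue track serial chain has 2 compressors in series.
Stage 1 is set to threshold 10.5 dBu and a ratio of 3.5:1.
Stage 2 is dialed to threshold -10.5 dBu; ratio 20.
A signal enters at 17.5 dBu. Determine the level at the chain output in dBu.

Stage 1: overshoot 7 dB → 7/3.5 = 2 dB → 12.5 dBu.
Stage 2: overshoot 23 dB → 23/20 = 1.15 dB → -9.35 dBu.

-9.35 dBu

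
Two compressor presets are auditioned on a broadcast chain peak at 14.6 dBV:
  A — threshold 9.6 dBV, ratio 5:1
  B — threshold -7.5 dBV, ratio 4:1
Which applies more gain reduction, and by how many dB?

B, by 12.575 dB

A: overshoot 5 dB → output overshoot 1 dB → GR 4 dB.
B: overshoot 22.1 dB → output overshoot 5.525 dB → GR 16.575 dB.
Difference: 12.575 dB in favour of B.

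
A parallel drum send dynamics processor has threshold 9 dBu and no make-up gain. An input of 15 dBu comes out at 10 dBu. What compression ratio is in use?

Input overshoot = 15 − 9 = 6 dB; output overshoot = 10 − 9 = 1 dB.
Ratio = 6 / 1 = 6.

6:1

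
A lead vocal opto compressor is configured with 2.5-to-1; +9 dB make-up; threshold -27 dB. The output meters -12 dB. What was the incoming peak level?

-12 dB

Remove make-up: -12 − 9 = -21 dB.
The compressed level sits -21 − (-27) = 6 dB over threshold.
Input overshoot = R × output overshoot = 15 dB → input = -27 + 15 = -12 dB.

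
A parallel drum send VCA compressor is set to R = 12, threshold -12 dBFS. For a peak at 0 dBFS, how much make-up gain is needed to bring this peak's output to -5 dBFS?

6 dB

Overshoot 12 dB → 12/12 = 1 dB after compression, so the compressed level is -12 + 1 = -11 dBFS.
Make-up = target − compressed = -5 − (-11) = 6 dB.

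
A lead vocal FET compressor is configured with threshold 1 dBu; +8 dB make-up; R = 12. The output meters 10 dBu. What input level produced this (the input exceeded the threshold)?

13 dBu

Before make-up, the level was 10 − 8 = 2 dBu.
The compressed level sits 2 − 1 = 1 dB over threshold.
Before 12:1 compression the overshoot was 1 × 12 = 12 dB, so input = 1 + 12 = 13 dBu.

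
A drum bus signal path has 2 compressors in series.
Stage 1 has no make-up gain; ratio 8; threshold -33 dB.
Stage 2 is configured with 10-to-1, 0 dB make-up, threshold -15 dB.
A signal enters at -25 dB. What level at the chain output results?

Stage 1: overshoot 8 dB → 8/8 = 1 dB → -32 dB.
Stage 2: below threshold (-32 ≤ -15); passes unchanged; output -32 dB.

-32 dB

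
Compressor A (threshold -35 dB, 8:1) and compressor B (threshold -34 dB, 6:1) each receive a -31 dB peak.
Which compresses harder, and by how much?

A: 4 dB over, compressed to 0.5 dB over, so 3.5 dB of GR.
B: 3 dB over, compressed to 0.5 dB over, so 2.5 dB of GR.
Difference: 1 dB in favour of A.

A, by 1 dB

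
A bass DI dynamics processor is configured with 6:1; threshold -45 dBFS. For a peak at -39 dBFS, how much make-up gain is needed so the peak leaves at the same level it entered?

5 dB

The peak compresses to -45 + 6/6 = -44 dBFS.
To reach -39 dBFS requires -39 − (-44) = 5 dB of make-up.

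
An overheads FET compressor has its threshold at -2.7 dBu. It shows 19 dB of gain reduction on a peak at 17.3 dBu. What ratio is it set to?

Input overshoot = 17.3 − (-2.7) = 20 dB.
Output overshoot = 20 − 19 = 1 dB.
Ratio = input overshoot / output overshoot = 20 / 1 = 20.

20:1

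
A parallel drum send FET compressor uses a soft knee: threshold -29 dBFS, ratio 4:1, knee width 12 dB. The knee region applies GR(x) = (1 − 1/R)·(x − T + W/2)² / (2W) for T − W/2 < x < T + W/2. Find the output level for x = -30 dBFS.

-30.78125 dBFS

x − T + W/2 = -30 − (-29) + 6 = 5.
GR = (1 − 1/4) × 5² / 24 = 0.75 × 25 / 24 = 0.78125 dB.
Output = -30 − 0.78125 = -30.78125 dBFS.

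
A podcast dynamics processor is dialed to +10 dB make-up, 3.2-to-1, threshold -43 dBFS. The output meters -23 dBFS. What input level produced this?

Stripping the +10 dB make-up gives -33 dBFS at the gain stage.
The compressed level sits -33 − (-43) = 10 dB over threshold.
Input overshoot = R × output overshoot = 32 dB → input = -43 + 32 = -11 dBFS.

-11 dBFS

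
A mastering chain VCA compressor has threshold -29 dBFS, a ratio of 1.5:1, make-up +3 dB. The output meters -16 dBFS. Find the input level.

-14 dBFS

Before make-up, the level was -16 − 3 = -19 dBFS.
That's 10 dB above the -29 dBFS threshold.
Undo the ratio: input overshoot = 10 × 1.5 = 15 dB, giving input = -14 dBFS.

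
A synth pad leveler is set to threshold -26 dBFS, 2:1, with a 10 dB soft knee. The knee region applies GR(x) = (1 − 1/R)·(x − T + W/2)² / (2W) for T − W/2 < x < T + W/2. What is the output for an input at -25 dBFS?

x − T + W/2 = -25 − (-26) + 5 = 6.
GR = (1 − 1/2) × 6² / 20 = 0.5 × 36 / 20 = 0.9 dB.
Output = -25 − 0.9 = -25.9 dBFS.

-25.9 dBFS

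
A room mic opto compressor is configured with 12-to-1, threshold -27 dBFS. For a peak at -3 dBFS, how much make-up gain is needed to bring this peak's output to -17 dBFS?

Overshoot 24 dB → 24/12 = 2 dB after compression, so the compressed level is -27 + 2 = -25 dBFS.
Make-up = target − compressed = -17 − (-25) = 8 dB.

8 dB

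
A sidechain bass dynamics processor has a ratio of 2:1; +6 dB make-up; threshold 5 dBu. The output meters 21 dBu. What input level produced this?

Stripping the +6 dB make-up gives 15 dBu at the gain stage.
Post-compression overshoot = 15 − 5 = 10 dB.
Before 2:1 compression the overshoot was 10 × 2 = 20 dB, so input = 5 + 20 = 25 dBu.

25 dBu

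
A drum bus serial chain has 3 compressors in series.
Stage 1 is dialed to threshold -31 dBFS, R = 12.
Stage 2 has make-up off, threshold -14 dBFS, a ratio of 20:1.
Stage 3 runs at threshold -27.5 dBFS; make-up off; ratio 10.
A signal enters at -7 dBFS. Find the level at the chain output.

Stage 1: 24 dB above -31 dBFS, reduced 12:1 to 2 dB above → -29 dBFS.
Stage 2: -29 dBFS is at or below the -14 dBFS threshold — no compression; output -29 dBFS.
Stage 3: -29 dBFS is at or below the -27.5 dBFS threshold — no compression; output -29 dBFS.

-29 dBFS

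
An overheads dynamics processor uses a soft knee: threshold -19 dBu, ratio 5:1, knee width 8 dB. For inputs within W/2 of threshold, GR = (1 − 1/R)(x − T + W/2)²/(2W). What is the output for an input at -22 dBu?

x − T + W/2 = -22 − (-19) + 4 = 1.
GR = (1 − 1/5) × 1² / 16 = 0.8 × 1 / 16 = 0.05 dB.
Output = -22 − 0.05 = -22.05 dBu.

-22.05 dBu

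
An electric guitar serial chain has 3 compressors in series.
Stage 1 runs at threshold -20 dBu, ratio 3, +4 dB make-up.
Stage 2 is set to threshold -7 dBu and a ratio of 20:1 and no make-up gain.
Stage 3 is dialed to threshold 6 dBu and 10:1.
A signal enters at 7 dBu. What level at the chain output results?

-7 dBu

Stage 1: 7 dBu is 27 dB over -20 dBu; at 3:1 that becomes 9 dB over, giving -11 dBu; +4 dB make-up → -7 dBu.
Stage 2: below threshold (-7 ≤ -7); passes unchanged; output -7 dBu.
Stage 3: below threshold (-7 ≤ 6); passes unchanged; output -7 dBu.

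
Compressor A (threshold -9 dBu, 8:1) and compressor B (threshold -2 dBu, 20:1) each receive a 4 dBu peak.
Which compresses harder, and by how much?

A, by 5.675 dB

A: 13 dB over, compressed to 1.625 dB over, so 11.375 dB of GR.
B: 6 dB over, compressed to 0.3 dB over, so 5.7 dB of GR.
A applies 5.675 dB more gain reduction.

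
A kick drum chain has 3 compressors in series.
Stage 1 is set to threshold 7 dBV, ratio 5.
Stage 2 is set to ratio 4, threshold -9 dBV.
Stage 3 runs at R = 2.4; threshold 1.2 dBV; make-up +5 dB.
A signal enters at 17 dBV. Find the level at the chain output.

0.5 dBV

Stage 1: 17 dBV is 10 dB over 7 dBV; at 5:1 that becomes 2 dB over, giving 9 dBV.
Stage 2: 18 dB above -9 dBV, reduced 4:1 to 4.5 dB above → -4.5 dBV.
Stage 3: -4.5 dBV ≤ 1.2 dBV, so stage 3 doesn't engage; make-up brings it to 0.5 dBV.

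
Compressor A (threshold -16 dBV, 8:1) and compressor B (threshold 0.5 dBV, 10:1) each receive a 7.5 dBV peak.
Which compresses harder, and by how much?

A, by 14.2625 dB

A: 23.5 dB over, compressed to 2.9375 dB over, so 20.5625 dB of GR.
B: 7 dB over, compressed to 0.7 dB over, so 6.3 dB of GR.
Difference: 14.2625 dB in favour of A.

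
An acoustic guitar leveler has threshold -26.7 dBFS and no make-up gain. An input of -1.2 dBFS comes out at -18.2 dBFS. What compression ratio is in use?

Input overshoot = -1.2 − (-26.7) = 25.5 dB; output overshoot = -18.2 − (-26.7) = 8.5 dB.
Ratio = 25.5 / 8.5 = 3.

3:1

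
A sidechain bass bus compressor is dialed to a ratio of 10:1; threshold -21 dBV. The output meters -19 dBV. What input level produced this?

-1 dBV

The compressed level sits -19 − (-21) = 2 dB over threshold.
Before 10:1 compression the overshoot was 2 × 10 = 20 dB, so input = -21 + 20 = -1 dBV.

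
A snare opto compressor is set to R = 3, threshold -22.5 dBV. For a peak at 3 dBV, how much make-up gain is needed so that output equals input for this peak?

17 dB

The peak compresses to -22.5 + 25.5/3 = -14 dBV.
To reach 3 dBV requires 3 − (-14) = 17 dB of make-up.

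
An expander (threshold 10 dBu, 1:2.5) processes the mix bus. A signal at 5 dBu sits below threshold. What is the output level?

Undershoot = 10 − 5 = 5 dB.
At 1:2.5, that expands to 12.5 dB under threshold.
Output = 10 − 12.5 = -2.5 dBu.

-2.5 dBu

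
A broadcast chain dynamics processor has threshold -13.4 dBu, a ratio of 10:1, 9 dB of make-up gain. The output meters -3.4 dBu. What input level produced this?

Stripping the +9 dB make-up gives -12.4 dBu at the gain stage.
The compressed level sits -12.4 − (-13.4) = 1 dB over threshold.
Undo the ratio: input overshoot = 1 × 10 = 10 dB, giving input = -3.4 dBu.

-3.4 dBu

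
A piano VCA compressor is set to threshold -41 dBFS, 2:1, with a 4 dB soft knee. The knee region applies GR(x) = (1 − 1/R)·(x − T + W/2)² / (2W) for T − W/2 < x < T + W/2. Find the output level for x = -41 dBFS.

x − T + W/2 = -41 − (-41) + 2 = 2.
GR = (1 − 1/2) × 2² / 8 = 0.5 × 4 / 8 = 0.25 dB.
Output = -41 − 0.25 = -41.25 dBFS.

-41.25 dBFS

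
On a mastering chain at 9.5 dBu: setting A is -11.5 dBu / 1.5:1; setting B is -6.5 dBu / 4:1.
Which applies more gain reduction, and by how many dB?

A: GR = 21 − 21/1.5 = 7 dB.
B: GR = 16 − 16/4 = 12 dB.
B reduces 5 dB more.

B, by 5 dB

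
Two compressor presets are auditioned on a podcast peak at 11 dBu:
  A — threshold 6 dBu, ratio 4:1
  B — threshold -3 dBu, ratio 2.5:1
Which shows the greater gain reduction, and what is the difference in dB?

B, by 4.65 dB

A: overshoot 5 dB → output overshoot 1.25 dB → GR 3.75 dB.
B: overshoot 14 dB → output overshoot 5.6 dB → GR 8.4 dB.
B applies 4.65 dB more gain reduction.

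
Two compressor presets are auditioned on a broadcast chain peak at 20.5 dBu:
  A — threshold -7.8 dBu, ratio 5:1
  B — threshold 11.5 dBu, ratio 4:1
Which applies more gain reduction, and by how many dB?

A, by 15.89 dB

A: GR = 28.3 − 28.3/5 = 22.64 dB.
B: GR = 9 − 9/4 = 6.75 dB.
Difference: 15.89 dB in favour of A.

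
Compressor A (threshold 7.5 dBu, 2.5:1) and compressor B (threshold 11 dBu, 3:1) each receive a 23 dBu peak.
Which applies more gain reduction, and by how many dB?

A: overshoot 15.5 dB → output overshoot 6.2 dB → GR 9.3 dB.
B: overshoot 12 dB → output overshoot 4 dB → GR 8 dB.
Difference: 1.3 dB in favour of A.

A, by 1.3 dB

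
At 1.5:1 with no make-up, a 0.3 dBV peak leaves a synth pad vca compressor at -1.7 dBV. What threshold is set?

-5.7 dBV

Let T be the threshold. Output overshoot = (input overshoot)/R, so -1.7 − T = (0.3 − T)/1.5.
1.5·(-1.7 − T) = 0.3 − T → 0.5·T = -2.55 − 0.3 = -2.85.
T = -2.85/0.5 = -5.7 dBV.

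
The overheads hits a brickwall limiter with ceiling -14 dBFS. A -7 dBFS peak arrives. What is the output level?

-14 dBFS

At ∞:1, everything above -14 dBFS is held at the ceiling.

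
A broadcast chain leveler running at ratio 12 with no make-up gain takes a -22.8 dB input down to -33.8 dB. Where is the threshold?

-34.8 dB

Input is 12 dB above T (since output overshoot × R = input overshoot: (-33.8 − T)·12 = -22.8 − T gives T = -34.8 dB).
Check: -34.8 + (-22.8 − (-34.8))/12 = -34.8 + 1 = -33.8 dB. ✓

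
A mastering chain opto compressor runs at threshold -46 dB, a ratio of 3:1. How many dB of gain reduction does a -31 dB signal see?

10 dB

The signal is 15 dB above threshold.
After 3:1 compression the overshoot becomes 15/3 = 5 dB.
GR = overshoot in − overshoot out = 15 − 5 = 10 dB.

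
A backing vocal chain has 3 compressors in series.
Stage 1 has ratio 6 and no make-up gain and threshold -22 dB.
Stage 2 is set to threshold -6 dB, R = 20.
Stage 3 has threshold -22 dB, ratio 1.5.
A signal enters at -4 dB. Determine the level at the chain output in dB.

-20 dB

Stage 1: -4 dB is 18 dB over -22 dB; at 6:1 that becomes 3 dB over, giving -19 dB.
Stage 2: -19 dB is at or below the -6 dB threshold — no compression; output -19 dB.
Stage 3: -19 dB is 3 dB over -22 dB; at 1.5:1 that becomes 2 dB over, giving -20 dB.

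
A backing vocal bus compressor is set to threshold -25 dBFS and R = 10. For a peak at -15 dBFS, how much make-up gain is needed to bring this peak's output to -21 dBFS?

Overshoot 10 dB → 10/10 = 1 dB after compression, so the compressed level is -25 + 1 = -24 dBFS.
Make-up = target − compressed = -21 − (-24) = 3 dB.

3 dB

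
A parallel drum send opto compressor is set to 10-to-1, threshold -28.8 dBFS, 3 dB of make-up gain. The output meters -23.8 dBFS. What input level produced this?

Stripping the +3 dB make-up gives -26.8 dBFS at the gain stage.
That's 2 dB above the -28.8 dBFS threshold.
Input overshoot = R × output overshoot = 20 dB → input = -28.8 + 20 = -8.8 dBFS.

-8.8 dBFS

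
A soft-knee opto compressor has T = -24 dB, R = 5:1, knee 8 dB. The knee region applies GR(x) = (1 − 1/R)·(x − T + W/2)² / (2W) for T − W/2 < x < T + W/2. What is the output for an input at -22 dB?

x − T + W/2 = -22 − (-24) + 4 = 6.
GR = (1 − 1/5) × 6² / 16 = 0.8 × 36 / 16 = 1.8 dB.
Output = -22 − 1.8 = -23.8 dB.

-23.8 dB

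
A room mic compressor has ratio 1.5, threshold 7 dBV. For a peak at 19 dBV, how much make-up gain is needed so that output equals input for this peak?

Without make-up, output = threshold + overshoot/1.5 = 7 + 8 = 15 dBV.
Gap to target: 4 dB.

4 dB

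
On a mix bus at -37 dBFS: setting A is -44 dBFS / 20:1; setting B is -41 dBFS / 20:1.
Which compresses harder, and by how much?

A: GR = 7 − 7/20 = 6.65 dB.
B: GR = 4 − 4/20 = 3.8 dB.
A reduces 2.85 dB more.

A, by 2.85 dB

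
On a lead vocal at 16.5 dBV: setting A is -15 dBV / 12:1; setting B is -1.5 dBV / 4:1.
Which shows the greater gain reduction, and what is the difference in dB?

A, by 15.375 dB

A: overshoot 31.5 dB → output overshoot 2.625 dB → GR 28.875 dB.
B: overshoot 18 dB → output overshoot 4.5 dB → GR 13.5 dB.
A reduces 15.375 dB more.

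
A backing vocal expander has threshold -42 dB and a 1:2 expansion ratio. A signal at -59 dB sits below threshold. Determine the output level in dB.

Below threshold, a 1:2 expander applies gain = (2−1)×(T − x) of attenuation.
(2−1) × 17 = 17 dB, so output = -59 − 17 = -76 dB.

-76 dB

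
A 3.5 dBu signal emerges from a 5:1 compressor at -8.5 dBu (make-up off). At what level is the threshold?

Let T be the threshold. Output overshoot = (input overshoot)/R, so -8.5 − T = (3.5 − T)/5.
5·(-8.5 − T) = 3.5 − T → 4·T = -42.5 − 3.5 = -46.
T = -46/4 = -11.5 dBu.

-11.5 dBu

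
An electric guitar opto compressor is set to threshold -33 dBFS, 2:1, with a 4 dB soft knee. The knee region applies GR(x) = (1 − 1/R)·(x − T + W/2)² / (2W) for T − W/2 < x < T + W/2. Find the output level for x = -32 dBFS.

x − T + W/2 = -32 − (-33) + 2 = 3.
GR = (1 − 1/2) × 3² / 8 = 0.5 × 9 / 8 = 0.5625 dB.
Output = -32 − 0.5625 = -32.5625 dBFS.

-32.5625 dBFS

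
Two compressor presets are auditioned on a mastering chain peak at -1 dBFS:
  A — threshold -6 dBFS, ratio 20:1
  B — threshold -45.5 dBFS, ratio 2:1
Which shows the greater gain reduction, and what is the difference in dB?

B, by 17.5 dB

A: overshoot 5 dB → output overshoot 0.25 dB → GR 4.75 dB.
B: overshoot 44.5 dB → output overshoot 22.25 dB → GR 22.25 dB.
B reduces 17.5 dB more.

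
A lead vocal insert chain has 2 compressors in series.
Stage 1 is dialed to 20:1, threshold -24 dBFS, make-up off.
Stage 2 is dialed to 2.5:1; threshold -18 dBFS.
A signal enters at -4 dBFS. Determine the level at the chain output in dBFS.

-23 dBFS

Stage 1: -4 dBFS is 20 dB over -24 dBFS; at 20:1 that becomes 1 dB over, giving -23 dBFS.
Stage 2: -23 dBFS ≤ -18 dBFS, so stage 2 doesn't engage; output -23 dBFS.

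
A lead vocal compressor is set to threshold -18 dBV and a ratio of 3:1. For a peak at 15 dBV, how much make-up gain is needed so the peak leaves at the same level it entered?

22 dB

The peak compresses to -18 + 33/3 = -7 dBV.
To reach 15 dBV requires 15 − (-7) = 22 dB of make-up.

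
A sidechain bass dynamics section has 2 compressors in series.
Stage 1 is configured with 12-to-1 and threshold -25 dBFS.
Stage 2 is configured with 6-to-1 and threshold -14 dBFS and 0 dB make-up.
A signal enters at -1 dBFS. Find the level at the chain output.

Stage 1: 24 dB above -25 dBFS, reduced 12:1 to 2 dB above → -23 dBFS.
Stage 2: -23 dBFS ≤ -14 dBFS, so stage 2 doesn't engage; output -23 dBFS.

-23 dBFS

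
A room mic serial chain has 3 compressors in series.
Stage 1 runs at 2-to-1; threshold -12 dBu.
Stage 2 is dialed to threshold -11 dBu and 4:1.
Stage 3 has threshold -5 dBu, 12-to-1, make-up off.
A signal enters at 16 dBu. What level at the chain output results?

Stage 1: overshoot 28 dB → 28/2 = 14 dB → 2 dBu.
Stage 2: 13 dB above -11 dBu, reduced 4:1 to 3.25 dB above → -7.75 dBu.
Stage 3: -7.75 dBu ≤ -5 dBu, so stage 3 doesn't engage; output -7.75 dBu.

-7.75 dBu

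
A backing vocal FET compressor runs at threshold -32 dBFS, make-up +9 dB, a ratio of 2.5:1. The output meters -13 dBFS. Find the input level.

Stripping the +9 dB make-up gives -22 dBFS at the gain stage.
That's 10 dB above the -32 dBFS threshold.
Undo the ratio: input overshoot = 10 × 2.5 = 25 dB, giving input = -7 dBFS.

-7 dBFS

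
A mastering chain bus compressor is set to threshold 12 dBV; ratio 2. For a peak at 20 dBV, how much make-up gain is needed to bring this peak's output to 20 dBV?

4 dB

Overshoot 8 dB → 8/2 = 4 dB after compression, so the compressed level is 12 + 4 = 16 dBV.
Make-up = target − compressed = 20 − 16 = 4 dB.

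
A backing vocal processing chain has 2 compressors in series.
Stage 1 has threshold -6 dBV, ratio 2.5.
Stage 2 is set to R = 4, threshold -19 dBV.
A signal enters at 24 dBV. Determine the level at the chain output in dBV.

-12.75 dBV

Stage 1: 30 dB above -6 dBV, reduced 2.5:1 to 12 dB above → 6 dBV.
Stage 2: overshoot 25 dB → 25/4 = 6.25 dB → -12.75 dBV.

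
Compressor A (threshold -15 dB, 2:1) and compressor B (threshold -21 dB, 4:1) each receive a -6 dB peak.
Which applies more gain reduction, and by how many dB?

B, by 6.75 dB

A: GR = 9 − 9/2 = 4.5 dB.
B: GR = 15 − 15/4 = 11.25 dB.
B applies 6.75 dB more gain reduction.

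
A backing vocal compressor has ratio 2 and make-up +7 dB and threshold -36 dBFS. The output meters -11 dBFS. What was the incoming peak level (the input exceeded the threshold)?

Stripping the +7 dB make-up gives -18 dBFS at the gain stage.
Post-compression overshoot = -18 − (-36) = 18 dB.
Input overshoot = R × output overshoot = 36 dB → input = -36 + 36 = 0 dBFS.

0 dBFS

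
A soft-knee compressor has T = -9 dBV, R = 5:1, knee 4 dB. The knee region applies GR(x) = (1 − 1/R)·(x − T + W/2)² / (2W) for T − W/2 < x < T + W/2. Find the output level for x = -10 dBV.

x − T + W/2 = -10 − (-9) + 2 = 1.
GR = (1 − 1/5) × 1² / 8 = 0.8 × 1 / 8 = 0.1 dB.
Output = -10 − 0.1 = -10.1 dBV.

-10.1 dBV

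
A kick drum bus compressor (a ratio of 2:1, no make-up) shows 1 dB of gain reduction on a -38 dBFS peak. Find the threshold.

-40 dBFS

Gain reduction = -38 − (-39) = 1 dB; output overshoot = GR / (R − 1) = 1 / 1 = 1 dB.
Threshold = output − output overshoot = -39 − 1 = -40 dBFS.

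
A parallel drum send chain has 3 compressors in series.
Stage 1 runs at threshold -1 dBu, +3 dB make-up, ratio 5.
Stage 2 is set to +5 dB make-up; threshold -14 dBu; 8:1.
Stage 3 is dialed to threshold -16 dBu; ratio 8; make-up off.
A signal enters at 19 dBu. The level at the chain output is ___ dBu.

-14.8125 dBu

Stage 1: overshoot 20 dB → 20/5 = 4 dB → 3 dBu; +3 dB make-up → 6 dBu.
Stage 2: overshoot 20 dB → 20/8 = 2.5 dB → -11.5 dBu; +5 dB make-up → -6.5 dBu.
Stage 3: 9.5 dB above -16 dBu, reduced 8:1 to 1.1875 dB above → -14.8125 dBu.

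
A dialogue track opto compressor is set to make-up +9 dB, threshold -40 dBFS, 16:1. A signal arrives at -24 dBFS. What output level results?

-24 dBFS sits 16 dB over threshold.
At 16:1 the overshoot is divided by 16, leaving 1 dB above threshold.
That puts the output at -39 dBFS; make-up adds 9 dB, giving -30 dBFS.

-30 dBFS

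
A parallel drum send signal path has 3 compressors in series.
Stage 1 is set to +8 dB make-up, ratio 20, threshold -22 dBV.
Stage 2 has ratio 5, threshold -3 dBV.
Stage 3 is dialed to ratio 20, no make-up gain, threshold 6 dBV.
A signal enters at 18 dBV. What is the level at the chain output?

-12 dBV

Stage 1: 40 dB above -22 dBV, reduced 20:1 to 2 dB above → -20 dBV; +8 dB make-up → -12 dBV.
Stage 2: below threshold (-12 ≤ -3); passes unchanged; output -12 dBV.
Stage 3: -12 dBV is at or below the 6 dBV threshold — no compression; output -12 dBV.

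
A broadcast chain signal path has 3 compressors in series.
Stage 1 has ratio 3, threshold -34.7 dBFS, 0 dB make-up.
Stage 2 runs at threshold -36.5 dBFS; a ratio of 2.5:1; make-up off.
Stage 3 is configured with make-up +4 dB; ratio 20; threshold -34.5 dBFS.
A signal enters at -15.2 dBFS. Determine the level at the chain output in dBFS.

-30.434 dBFS

Stage 1: overshoot 19.5 dB → 19.5/3 = 6.5 dB → -28.2 dBFS.
Stage 2: -28.2 dBFS is 8.3 dB over -36.5 dBFS; at 2.5:1 that becomes 3.32 dB over, giving -33.18 dBFS.
Stage 3: overshoot 1.32 dB → 1.32/20 = 0.066 dB → -34.434 dBFS; +4 dB make-up → -30.434 dBFS.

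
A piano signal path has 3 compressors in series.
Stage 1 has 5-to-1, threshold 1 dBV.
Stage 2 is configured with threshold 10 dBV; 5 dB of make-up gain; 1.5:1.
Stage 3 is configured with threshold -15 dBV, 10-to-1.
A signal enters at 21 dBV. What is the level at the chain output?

-12.5 dBV

Stage 1: 21 dBV is 20 dB over 1 dBV; at 5:1 that becomes 4 dB over, giving 5 dBV.
Stage 2: 5 dBV ≤ 10 dBV, so stage 2 doesn't engage; make-up brings it to 10 dBV.
Stage 3: 25 dB above -15 dBV, reduced 10:1 to 2.5 dB above → -12.5 dBV.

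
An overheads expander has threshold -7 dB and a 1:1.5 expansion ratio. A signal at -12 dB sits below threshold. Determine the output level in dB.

Undershoot = (-7) − (-12) = 5 dB.
At 1:1.5, that expands to 7.5 dB under threshold.
Output = -7 − 7.5 = -14.5 dB.

-14.5 dB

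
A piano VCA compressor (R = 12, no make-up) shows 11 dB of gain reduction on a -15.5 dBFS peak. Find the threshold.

Let T be the threshold. Output overshoot = (input overshoot)/R, so -26.5 − T = (-15.5 − T)/12.
12·(-26.5 − T) = -15.5 − T → 11·T = -318 − (-15.5) = -302.5.
T = -302.5/11 = -27.5 dBFS.

-27.5 dBFS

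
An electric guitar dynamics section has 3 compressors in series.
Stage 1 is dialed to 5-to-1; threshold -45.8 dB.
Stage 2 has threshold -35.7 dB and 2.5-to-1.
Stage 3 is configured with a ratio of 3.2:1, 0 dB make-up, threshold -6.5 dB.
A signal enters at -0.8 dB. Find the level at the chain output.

Stage 1: 45 dB above -45.8 dB, reduced 5:1 to 9 dB above → -36.8 dB.
Stage 2: -36.8 dB is at or below the -35.7 dB threshold — no compression; output -36.8 dB.
Stage 3: -36.8 dB ≤ -6.5 dB, so stage 3 doesn't engage; output -36.8 dB.

-36.8 dB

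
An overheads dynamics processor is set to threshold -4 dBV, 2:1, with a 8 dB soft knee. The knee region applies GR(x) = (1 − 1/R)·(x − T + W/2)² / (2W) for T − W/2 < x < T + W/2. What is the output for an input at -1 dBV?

x − T + W/2 = -1 − (-4) + 4 = 7.
GR = (1 − 1/2) × 7² / 16 = 0.5 × 49 / 16 = 1.53125 dB.
Output = -1 − 1.53125 = -2.53125 dBV.

-2.53125 dBV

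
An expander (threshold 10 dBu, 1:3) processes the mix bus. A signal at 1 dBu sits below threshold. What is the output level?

-17 dBu

The input is 9 dB below the 10 dBu threshold.
A 1:3 expander multiplies undershoot by 3: 9 × 3 = 27 dB below threshold.
Output = 10 − 27 = -17 dBu.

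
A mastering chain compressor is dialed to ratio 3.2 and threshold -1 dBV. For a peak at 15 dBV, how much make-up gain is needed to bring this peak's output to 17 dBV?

13 dB

Without make-up, output = threshold + overshoot/3.2 = -1 + 5 = 4 dBV.
Gap to target: 13 dB.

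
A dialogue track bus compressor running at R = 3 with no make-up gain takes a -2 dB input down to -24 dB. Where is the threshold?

Gain reduction = -2 − (-24) = 22 dB; output overshoot = GR / (R − 1) = 22 / 2 = 11 dB.
Threshold = output − output overshoot = -24 − 11 = -35 dB.

-35 dB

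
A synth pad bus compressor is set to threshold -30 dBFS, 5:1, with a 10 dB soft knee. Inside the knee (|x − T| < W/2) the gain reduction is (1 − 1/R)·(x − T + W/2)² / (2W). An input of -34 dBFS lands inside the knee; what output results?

-34.04 dBFS

x − T + W/2 = -34 − (-30) + 5 = 1.
GR = (1 − 1/5) × 1² / 20 = 0.8 × 1 / 20 = 0.04 dB.
Output = -34 − 0.04 = -34.04 dBFS.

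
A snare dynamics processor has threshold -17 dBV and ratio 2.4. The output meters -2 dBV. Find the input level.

Post-compression overshoot = -2 − (-17) = 15 dB.
Undo the ratio: input overshoot = 15 × 2.4 = 36 dB, giving input = 19 dBV.

19 dBV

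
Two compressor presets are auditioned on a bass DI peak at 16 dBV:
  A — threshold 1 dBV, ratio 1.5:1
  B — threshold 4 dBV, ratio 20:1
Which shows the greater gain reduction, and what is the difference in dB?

A: GR = 15 − 15/1.5 = 5 dB.
B: GR = 12 − 12/20 = 11.4 dB.
B applies 6.4 dB more gain reduction.

B, by 6.4 dB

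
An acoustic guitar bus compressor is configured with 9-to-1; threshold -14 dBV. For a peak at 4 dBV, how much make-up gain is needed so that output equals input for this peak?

16 dB

Without make-up, output = threshold + overshoot/9 = -14 + 2 = -12 dBV.
Gap to target: 16 dB.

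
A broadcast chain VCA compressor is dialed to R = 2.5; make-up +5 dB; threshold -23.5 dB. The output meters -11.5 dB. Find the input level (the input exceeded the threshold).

-6 dB

Stripping the +5 dB make-up gives -16.5 dB at the gain stage.
Post-compression overshoot = -16.5 − (-23.5) = 7 dB.
Before 2.5:1 compression the overshoot was 7 × 2.5 = 17.5 dB, so input = -23.5 + 17.5 = -6 dB.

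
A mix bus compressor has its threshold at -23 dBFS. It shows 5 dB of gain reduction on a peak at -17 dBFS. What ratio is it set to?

Input overshoot = -17 − (-23) = 6 dB.
Output overshoot = 6 − 5 = 1 dB.
Ratio = input overshoot / output overshoot = 6 / 1 = 6.

6:1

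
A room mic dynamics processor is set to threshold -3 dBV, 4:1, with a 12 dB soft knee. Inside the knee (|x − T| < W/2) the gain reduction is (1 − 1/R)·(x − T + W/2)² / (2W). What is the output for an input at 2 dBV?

-1.78125 dBV

x − T + W/2 = 2 − (-3) + 6 = 11.
GR = (1 − 1/4) × 11² / 24 = 0.75 × 121 / 24 = 3.78125 dB.
Output = 2 − 3.78125 = -1.78125 dBV.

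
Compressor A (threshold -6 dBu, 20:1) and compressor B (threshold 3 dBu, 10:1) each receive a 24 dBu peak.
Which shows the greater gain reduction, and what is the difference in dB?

A, by 9.6 dB

A: overshoot 30 dB → output overshoot 1.5 dB → GR 28.5 dB.
B: overshoot 21 dB → output overshoot 2.1 dB → GR 18.9 dB.
Difference: 9.6 dB in favour of A.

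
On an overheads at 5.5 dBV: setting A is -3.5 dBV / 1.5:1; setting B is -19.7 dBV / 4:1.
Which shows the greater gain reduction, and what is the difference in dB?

B, by 15.9 dB

A: GR = 9 − 9/1.5 = 3 dB.
B: GR = 25.2 − 25.2/4 = 18.9 dB.
B applies 15.9 dB more gain reduction.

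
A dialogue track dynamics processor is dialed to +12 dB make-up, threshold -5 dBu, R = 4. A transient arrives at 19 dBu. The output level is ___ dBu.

13 dBu

Overshoot: 19 − (-5) = 24 dB.
The 24 dB excess becomes 6 dB after 4:1 reduction.
Output = -5 + 6 = 1 dBu; make-up adds 12 dB, giving 13 dBu.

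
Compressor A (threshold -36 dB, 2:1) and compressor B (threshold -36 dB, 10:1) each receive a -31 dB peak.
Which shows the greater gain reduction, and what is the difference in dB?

A: GR = 5 − 5/2 = 2.5 dB.
B: GR = 5 − 5/10 = 4.5 dB.
Difference: 2 dB in favour of B.

B, by 2 dB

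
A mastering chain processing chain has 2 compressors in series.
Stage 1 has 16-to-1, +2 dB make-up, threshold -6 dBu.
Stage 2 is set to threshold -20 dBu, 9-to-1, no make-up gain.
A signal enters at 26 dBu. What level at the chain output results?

Stage 1: 32 dB above -6 dBu, reduced 16:1 to 2 dB above → -4 dBu; +2 dB make-up → -2 dBu.
Stage 2: overshoot 18 dB → 18/9 = 2 dB → -18 dBu.

-18 dBu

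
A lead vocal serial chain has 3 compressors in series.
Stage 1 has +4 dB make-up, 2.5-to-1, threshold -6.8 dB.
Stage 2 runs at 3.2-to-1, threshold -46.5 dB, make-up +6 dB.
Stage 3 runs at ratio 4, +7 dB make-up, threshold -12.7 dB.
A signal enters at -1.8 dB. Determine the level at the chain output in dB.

Stage 1: -1.8 dB is 5 dB over -6.8 dB; at 2.5:1 that becomes 2 dB over, giving -4.8 dB; +4 dB make-up → -0.8 dB.
Stage 2: 45.7 dB above -46.5 dB, reduced 3.2:1 to 14.28125 dB above → -32.21875 dB; +6 dB make-up → -26.21875 dB.
Stage 3: -26.21875 dB is at or below the -12.7 dB threshold — no compression; make-up brings it to -19.21875 dB.

-19.21875 dB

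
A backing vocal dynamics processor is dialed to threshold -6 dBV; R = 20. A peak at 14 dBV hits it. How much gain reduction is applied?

19 dB

Overshoot = 14 − (-6) = 20 dB.
A 20:1 ratio leaves 1 dB of that excess.
Gain reduction = 20 − 1 = 19 dB.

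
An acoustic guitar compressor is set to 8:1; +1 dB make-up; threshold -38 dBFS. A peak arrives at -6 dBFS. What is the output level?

-33 dBFS

Overshoot: -6 − (-38) = 32 dB.
At 8:1 the overshoot is divided by 8, leaving 4 dB above threshold.
So the level is -38 + 4 = -34 dBFS; make-up adds 1 dB, giving -33 dBFS.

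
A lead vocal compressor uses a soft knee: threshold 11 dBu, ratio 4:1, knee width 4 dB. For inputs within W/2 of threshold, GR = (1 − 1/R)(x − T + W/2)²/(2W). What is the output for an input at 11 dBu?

x − T + W/2 = 11 − 11 + 2 = 2.
GR = (1 − 1/4) × 2² / 8 = 0.75 × 4 / 8 = 0.375 dB.
Output = 11 − 0.375 = 10.625 dBu.

10.625 dBu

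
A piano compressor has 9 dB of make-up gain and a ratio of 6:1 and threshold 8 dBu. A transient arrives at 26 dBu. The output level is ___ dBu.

Overshoot: 26 − 8 = 18 dB.
At 6:1 the overshoot is divided by 6, leaving 3 dB above threshold.
That puts the output at 11 dBu; make-up adds 9 dB, giving 20 dBu.

20 dBu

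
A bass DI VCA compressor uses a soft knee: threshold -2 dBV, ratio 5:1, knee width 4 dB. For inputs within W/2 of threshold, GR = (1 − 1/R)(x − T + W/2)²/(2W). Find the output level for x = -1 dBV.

x − T + W/2 = -1 − (-2) + 2 = 3.
GR = (1 − 1/5) × 3² / 8 = 0.8 × 9 / 8 = 0.9 dB.
Output = -1 − 0.9 = -1.9 dBV.

-1.9 dBV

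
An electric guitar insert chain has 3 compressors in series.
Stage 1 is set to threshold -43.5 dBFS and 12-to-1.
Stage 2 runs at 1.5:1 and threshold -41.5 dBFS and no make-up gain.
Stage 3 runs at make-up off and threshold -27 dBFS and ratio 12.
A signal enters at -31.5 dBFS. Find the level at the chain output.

-42.5 dBFS

Stage 1: 12 dB above -43.5 dBFS, reduced 12:1 to 1 dB above → -42.5 dBFS.
Stage 2: -42.5 dBFS is at or below the -41.5 dBFS threshold — no compression; output -42.5 dBFS.
Stage 3: -42.5 dBFS is at or below the -27 dBFS threshold — no compression; output -42.5 dBFS.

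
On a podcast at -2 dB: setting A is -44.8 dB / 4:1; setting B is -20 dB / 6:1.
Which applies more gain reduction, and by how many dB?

A: overshoot 42.8 dB → output overshoot 10.7 dB → GR 32.1 dB.
B: overshoot 18 dB → output overshoot 3 dB → GR 15 dB.
A reduces 17.1 dB more.

A, by 17.1 dB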